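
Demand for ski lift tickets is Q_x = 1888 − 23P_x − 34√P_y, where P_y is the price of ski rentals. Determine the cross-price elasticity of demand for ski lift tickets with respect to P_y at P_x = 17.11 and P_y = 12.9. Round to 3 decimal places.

-0.044

At P_x = 17.11 and P_y = 12.9: Q_x = 1372.354.
∂Q_x/∂P_y = -34/(2√P_y) = -34/(2√12.9) = -4.7332.
ε = (∂Q_x/∂P_y)(P_y/Q_x) = -4.7332 × (12.9/1372.354) ≈ -0.044.
ε < 0: complements.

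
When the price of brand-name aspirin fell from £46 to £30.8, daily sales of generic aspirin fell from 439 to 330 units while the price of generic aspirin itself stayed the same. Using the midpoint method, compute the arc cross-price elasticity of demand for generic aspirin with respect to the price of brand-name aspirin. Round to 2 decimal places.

ΔQ_A = 330 − 439 = -109; ΔP_B = 30.8 − 46 = -15.2.
Midpoints: Q̄_A = 384.5, P̄_B = 38.40.
ε = (ΔQ_A/Q̄_A)/(ΔP_B/P̄_B) = (-109/384.5)/(-15.2/38.40) ≈ 0.72.

0.72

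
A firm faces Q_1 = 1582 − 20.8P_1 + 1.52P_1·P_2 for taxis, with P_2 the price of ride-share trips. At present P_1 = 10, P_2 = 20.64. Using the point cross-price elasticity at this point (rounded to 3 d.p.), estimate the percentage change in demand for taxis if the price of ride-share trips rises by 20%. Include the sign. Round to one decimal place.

3.7%

At P_1 = 10, P_2 = 20.64: Q_1 = 1687.728.
∂Q_1/∂P_2 = 1.52P_1 = 15.2000.
ε = (∂Q_1/∂P_2)(P_2/Q_1) = 15.2000 × 20.64/1687.728 ≈ 0.186.
%ΔQ_1 ≈ ε × %ΔP_2 = 0.186 × (20%) = 3.7%.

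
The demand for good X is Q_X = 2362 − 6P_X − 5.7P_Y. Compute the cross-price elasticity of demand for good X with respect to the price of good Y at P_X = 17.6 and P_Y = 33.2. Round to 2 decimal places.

At P_X = 17.6 and P_Y = 33.2: Q_X = 2067.16.
∂Q_X/∂P_Y = -5.7.
ε = (∂Q_X/∂P_Y)(P_Y/Q_X) = -5.7 × (33.2/2067.16) ≈ -0.09.
Since ε < 0, good X and good Y are complements.

-0.09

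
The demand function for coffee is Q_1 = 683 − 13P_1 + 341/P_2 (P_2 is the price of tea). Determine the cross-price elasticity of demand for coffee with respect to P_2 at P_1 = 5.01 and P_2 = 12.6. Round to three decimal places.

-0.042

At P_1 = 5.01 and P_2 = 12.6: Q_1 = 644.933.
∂Q_1/∂P_2 = −341/P_2² = -2.1479.
ε = (∂Q_1/∂P_2)(P_2/Q_1) = -2.1479 × (12.6/644.933) ≈ -0.042.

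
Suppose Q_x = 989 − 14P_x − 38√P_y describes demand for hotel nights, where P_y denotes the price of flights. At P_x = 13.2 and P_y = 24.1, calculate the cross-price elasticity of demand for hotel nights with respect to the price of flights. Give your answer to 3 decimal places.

-0.151

At P_x = 13.2 and P_y = 24.1: Q_x = 617.651.
∂Q_x/∂P_y = -38/(2√P_y) = -38/(2√24.1) = -3.8703.
ε = (∂Q_x/∂P_y)(P_y/Q_x) = -3.8703 × (24.1/617.651) ≈ -0.151.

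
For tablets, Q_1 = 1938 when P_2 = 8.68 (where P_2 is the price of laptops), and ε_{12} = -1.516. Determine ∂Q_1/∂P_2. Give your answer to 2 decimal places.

ε = (∂Q_1/∂P_2)·(P_2/Q_1) ⇒ ∂Q_1/∂P_2 = ε·Q_1/P_2 = -1.516 × 1938/8.68 ≈ -338.48.

-338.48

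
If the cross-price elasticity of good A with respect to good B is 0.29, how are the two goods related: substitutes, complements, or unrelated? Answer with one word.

ε = 0.29 > 0, so a higher price of good B raises demand for good A: substitutes.

substitutes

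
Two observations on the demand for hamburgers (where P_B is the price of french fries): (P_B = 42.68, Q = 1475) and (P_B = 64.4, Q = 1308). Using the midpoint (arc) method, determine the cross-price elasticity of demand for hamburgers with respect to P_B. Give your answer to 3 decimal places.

ΔQ_A = 1308 − 1475 = -167; ΔP_B = 64.4 − 42.68 = 21.72.
Midpoints: Q̄_A = 1391.5, P̄_B = 53.54.
ε = (ΔQ_A/Q̄_A)/(ΔP_B/P̄_B) = (-167/1391.5)/(21.72/53.54) ≈ -0.296.

-0.296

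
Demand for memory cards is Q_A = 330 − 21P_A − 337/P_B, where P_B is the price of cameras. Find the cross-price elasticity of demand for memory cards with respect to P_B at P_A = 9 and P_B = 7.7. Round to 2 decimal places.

At P_A = 9 and P_B = 7.7: Q_A = 97.234.
∂Q_A/∂P_B = 337/P_B² = 5.6839.
ε = (∂Q_A/∂P_B)(P_B/Q_A) = 5.6839 × (7.7/97.234) ≈ 0.45.
ε > 0: substitutes.

0.45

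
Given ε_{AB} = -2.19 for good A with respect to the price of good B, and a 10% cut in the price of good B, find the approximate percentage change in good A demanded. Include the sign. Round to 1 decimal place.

%ΔQ ≈ ε × %ΔP of good B = -2.19 × (-10%) = 21.9%.

21.9%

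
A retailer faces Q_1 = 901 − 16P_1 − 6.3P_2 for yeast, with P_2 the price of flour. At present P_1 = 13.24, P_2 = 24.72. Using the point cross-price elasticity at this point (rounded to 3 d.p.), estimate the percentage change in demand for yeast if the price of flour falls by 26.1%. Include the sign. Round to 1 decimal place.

7.6%

At P_1 = 13.24, P_2 = 24.72: Q_1 = 533.424.
∂Q_1/∂P_2 = -6.3.
ε = (∂Q_1/∂P_2)(P_2/Q_1) = -6.3000 × 24.72/533.424 ≈ -0.292.
%ΔQ_1 ≈ ε × %ΔP_2 = -0.292 × (-26.1%) = 7.6%.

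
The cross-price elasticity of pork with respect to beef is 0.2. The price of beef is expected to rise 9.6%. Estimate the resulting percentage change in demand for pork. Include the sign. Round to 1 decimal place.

1.9%

%ΔQ ≈ ε × %ΔP of beef = 0.2 × (9.6%) = 1.9%.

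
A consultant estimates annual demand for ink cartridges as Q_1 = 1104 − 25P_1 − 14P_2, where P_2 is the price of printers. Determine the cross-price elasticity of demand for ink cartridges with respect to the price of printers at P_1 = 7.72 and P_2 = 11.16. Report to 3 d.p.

At P_1 = 7.72 and P_2 = 11.16: Q_1 = 754.76.
∂Q_1/∂P_2 = -14.
ε = (∂Q_1/∂P_2)(P_2/Q_1) = -14 × (11.16/754.76) ≈ -0.207.
Since ε < 0, ink cartridges and printers are complements.

-0.207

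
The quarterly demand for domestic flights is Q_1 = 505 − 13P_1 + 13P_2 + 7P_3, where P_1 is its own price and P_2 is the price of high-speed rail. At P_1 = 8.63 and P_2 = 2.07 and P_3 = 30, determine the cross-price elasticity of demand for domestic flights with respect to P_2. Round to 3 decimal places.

At P_1 = 8.63 and P_2 = 2.07 and P_3 = 30: Q_1 = 629.72.
∂Q_1/∂P_2 = 13.
ε = (∂Q_1/∂P_2)(P_2/Q_1) = 13 × (2.07/629.72) ≈ 0.043.
Since ε > 0, domestic flights and high-speed rail are substitutes.

0.043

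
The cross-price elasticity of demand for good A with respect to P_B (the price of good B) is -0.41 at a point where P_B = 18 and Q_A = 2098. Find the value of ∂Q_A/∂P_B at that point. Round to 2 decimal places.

ε = (∂Q_A/∂P_B)·(P_B/Q_A) ⇒ ∂Q_A/∂P_B = ε·Q_A/P_B = -0.41 × 2098/18 ≈ -47.79.

-47.79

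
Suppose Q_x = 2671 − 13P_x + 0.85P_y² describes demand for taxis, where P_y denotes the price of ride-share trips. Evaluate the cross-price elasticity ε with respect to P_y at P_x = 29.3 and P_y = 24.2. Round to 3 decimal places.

At P_x = 29.3 and P_y = 24.2: Q_x = 2787.894.
∂Q_x/∂P_y = 1.7P_y = 1.7(24.2) = 41.1400.
ε = (∂Q_x/∂P_y)(P_y/Q_x) = 41.1400 × (24.2/2787.894) ≈ 0.357.
ε > 0: substitutes.

0.357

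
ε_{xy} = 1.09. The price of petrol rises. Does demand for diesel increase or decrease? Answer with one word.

ε > 0 and the price of petrol rises, so the quantity of diesel moves in the same direction: it increases.

increase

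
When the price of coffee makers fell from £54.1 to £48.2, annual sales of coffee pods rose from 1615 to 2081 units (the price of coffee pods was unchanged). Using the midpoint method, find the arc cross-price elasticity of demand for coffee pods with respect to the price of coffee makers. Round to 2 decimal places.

ΔQ_A = 2081 − 1615 = 466; ΔP_B = 48.2 − 54.1 = -5.9.
Midpoints: Q̄_A = 1848.0, P̄_B = 51.15.
ε = (ΔQ_A/Q̄_A)/(ΔP_B/P̄_B) = (466/1848.0)/(-5.9/51.15) ≈ -2.19.
ε < 0: coffee pods and coffee makers are complements.

-2.19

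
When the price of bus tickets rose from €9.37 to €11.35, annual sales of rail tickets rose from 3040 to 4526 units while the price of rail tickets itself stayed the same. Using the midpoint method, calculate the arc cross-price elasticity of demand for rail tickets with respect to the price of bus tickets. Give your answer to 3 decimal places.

ΔQ_A = 4526 − 3040 = 1486; ΔP_B = 11.35 − 9.37 = 1.98.
Midpoints: Q̄_A = 3783.0, P̄_B = 10.36.
ε = (ΔQ_A/Q̄_A)/(ΔP_B/P̄_B) = (1486/3783.0)/(1.98/10.36) ≈ 2.055.
ε > 0: rail tickets and bus tickets are substitutes.

2.055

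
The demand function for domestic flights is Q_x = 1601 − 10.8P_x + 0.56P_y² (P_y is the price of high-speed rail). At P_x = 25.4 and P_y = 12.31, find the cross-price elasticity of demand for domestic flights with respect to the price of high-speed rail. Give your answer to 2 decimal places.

0.12

At P_x = 25.4 and P_y = 12.31: Q_x = 1411.540.
∂Q_x/∂P_y = 1.12P_y = 1.12(12.31) = 13.7872.
ε = (∂Q_x/∂P_y)(P_y/Q_x) = 13.7872 × (12.31/1411.540) ≈ 0.12.
ε > 0: substitutes.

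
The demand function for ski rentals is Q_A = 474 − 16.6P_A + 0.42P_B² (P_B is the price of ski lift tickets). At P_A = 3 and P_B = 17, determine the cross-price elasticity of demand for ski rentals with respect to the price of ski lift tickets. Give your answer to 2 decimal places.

At P_A = 3 and P_B = 17: Q_A = 545.58.
∂Q_A/∂P_B = 0.84P_B = 0.84(17) = 14.2800.
ε = (∂Q_A/∂P_B)(P_B/Q_A) = 14.2800 × (17/545.58) ≈ 0.44.
ε > 0: substitutes.

0.44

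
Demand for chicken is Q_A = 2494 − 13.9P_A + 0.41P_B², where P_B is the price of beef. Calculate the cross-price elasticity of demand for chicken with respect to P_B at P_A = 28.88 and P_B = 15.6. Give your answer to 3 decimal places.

0.091

At P_A = 28.88 and P_B = 15.6: Q_A = 2192.346.
∂Q_A/∂P_B = 0.82P_B = 0.82(15.6) = 12.7920.
ε = (∂Q_A/∂P_B)(P_B/Q_A) = 12.7920 × (15.6/2192.346) ≈ 0.091.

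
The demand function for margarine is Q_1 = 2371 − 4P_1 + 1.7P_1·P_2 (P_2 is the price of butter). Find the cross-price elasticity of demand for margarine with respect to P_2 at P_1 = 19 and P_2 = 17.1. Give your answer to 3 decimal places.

At P_1 = 19 and P_2 = 17.1: Q_1 = 2847.33.
∂Q_1/∂P_2 = 1.7P_1 = 1.7(19) = 32.3000.
ε = (∂Q_1/∂P_2)(P_2/Q_1) = 32.3000 × (17.1/2847.33) ≈ 0.194.
ε > 0: substitutes.

0.194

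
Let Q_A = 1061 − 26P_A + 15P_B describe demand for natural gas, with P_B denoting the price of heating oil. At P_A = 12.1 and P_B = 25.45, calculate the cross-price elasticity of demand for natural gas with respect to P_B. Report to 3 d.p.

At P_A = 12.1 and P_B = 25.45: Q_A = 1128.15.
∂Q_A/∂P_B = 15.
ε = (∂Q_A/∂P_B)(P_B/Q_A) = 15 × (25.45/1128.15) ≈ 0.338.

0.338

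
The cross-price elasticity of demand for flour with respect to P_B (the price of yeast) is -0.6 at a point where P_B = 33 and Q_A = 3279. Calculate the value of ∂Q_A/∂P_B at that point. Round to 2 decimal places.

-59.62

ε = (∂Q_A/∂P_B)·(P_B/Q_A) ⇒ ∂Q_A/∂P_B = ε·Q_A/P_B = -0.6 × 3279/33 ≈ -59.62.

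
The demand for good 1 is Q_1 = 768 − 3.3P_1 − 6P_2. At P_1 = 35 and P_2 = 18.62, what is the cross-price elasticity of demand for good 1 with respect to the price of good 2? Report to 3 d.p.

At P_1 = 35 and P_2 = 18.62: Q_1 = 540.78.
∂Q_1/∂P_2 = -6.
ε = (∂Q_1/∂P_2)(P_2/Q_1) = -6 × (18.62/540.78) ≈ -0.207.

-0.207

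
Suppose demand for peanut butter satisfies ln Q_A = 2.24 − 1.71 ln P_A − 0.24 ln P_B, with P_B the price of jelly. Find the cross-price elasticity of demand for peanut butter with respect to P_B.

-0.24

In a log-linear (constant-elasticity) demand function, the coefficient on ln P_B is the cross-price elasticity.
ε = -0.24. Negative, so peanut butter and jelly are complements.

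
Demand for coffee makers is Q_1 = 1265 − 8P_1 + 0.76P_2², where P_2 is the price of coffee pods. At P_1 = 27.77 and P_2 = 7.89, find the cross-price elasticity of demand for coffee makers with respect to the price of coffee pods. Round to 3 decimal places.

0.087

At P_1 = 27.77 and P_2 = 7.89: Q_1 = 1090.152.
∂Q_1/∂P_2 = 1.52P_2 = 1.52(7.89) = 11.9928.
ε = (∂Q_1/∂P_2)(P_2/Q_1) = 11.9928 × (7.89/1090.152) ≈ 0.087.
ε > 0: substitutes.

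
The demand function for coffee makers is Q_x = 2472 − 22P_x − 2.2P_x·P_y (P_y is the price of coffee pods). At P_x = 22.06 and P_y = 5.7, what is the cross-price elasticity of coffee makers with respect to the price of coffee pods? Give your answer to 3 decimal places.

-0.162

At P_x = 22.06 and P_y = 5.7: Q_x = 1710.048.
∂Q_x/∂P_y = -2.2P_x = -2.2(22.06) = -48.5320.
ε = (∂Q_x/∂P_y)(P_y/Q_x) = -48.5320 × (5.7/1710.048) ≈ -0.162.
ε < 0: complements.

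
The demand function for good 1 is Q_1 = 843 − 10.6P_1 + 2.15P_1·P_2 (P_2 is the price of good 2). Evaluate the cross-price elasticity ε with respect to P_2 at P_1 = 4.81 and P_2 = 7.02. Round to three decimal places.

At P_1 = 4.81 and P_2 = 7.02: Q_1 = 864.611.
∂Q_1/∂P_2 = 2.15P_1 = 2.15(4.81) = 10.3415.
ε = (∂Q_1/∂P_2)(P_2/Q_1) = 10.3415 × (7.02/864.611) ≈ 0.084.
ε > 0: substitutes.

0.084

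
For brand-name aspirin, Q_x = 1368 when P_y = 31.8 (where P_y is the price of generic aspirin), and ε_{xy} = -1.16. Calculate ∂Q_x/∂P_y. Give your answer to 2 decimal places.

ε = (∂Q_x/∂P_y)·(P_y/Q_x) ⇒ ∂Q_x/∂P_y = ε·Q_x/P_y = -1.16 × 1368/31.8 ≈ -49.90.

-49.90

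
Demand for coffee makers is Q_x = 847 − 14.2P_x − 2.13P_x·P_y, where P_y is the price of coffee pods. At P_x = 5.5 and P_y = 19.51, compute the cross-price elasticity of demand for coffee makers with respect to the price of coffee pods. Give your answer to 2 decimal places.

At P_x = 5.5 and P_y = 19.51: Q_x = 540.340.
∂Q_x/∂P_y = -2.13P_x = -2.13(5.5) = -11.7150.
ε = (∂Q_x/∂P_y)(P_y/Q_x) = -11.7150 × (19.51/540.340) ≈ -0.42.
ε < 0: complements.

-0.42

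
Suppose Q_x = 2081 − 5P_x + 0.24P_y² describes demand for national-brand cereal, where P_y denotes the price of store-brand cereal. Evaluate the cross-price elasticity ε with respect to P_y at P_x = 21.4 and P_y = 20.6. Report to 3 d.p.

0.098

At P_x = 21.4 and P_y = 20.6: Q_x = 2075.846.
∂Q_x/∂P_y = 0.48P_y = 0.48(20.6) = 9.8880.
ε = (∂Q_x/∂P_y)(P_y/Q_x) = 9.8880 × (20.6/2075.846) ≈ 0.098.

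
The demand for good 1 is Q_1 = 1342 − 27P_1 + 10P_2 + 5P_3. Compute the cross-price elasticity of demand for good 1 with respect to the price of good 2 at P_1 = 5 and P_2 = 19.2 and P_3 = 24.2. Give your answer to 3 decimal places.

At P_1 = 5 and P_2 = 19.2 and P_3 = 24.2: Q_1 = 1520.
∂Q_1/∂P_2 = 10.
ε = (∂Q_1/∂P_2)(P_2/Q_1) = 10 × (19.2/1520) ≈ 0.126.
Since ε > 0, good 1 and good 2 are substitutes.

0.126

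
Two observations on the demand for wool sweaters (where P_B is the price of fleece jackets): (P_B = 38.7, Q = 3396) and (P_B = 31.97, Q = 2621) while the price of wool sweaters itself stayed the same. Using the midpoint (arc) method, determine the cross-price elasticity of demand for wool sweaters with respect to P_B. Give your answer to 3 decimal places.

1.353

ΔQ_A = 2621 − 3396 = -775; ΔP_B = 31.97 − 38.7 = -6.73.
Midpoints: Q̄_A = 3008.5, P̄_B = 35.34.
ε = (ΔQ_A/Q̄_A)/(ΔP_B/P̄_B) = (-775/3008.5)/(-6.73/35.34) ≈ 1.353.
ε > 0: wool sweaters and fleece jackets are substitutes.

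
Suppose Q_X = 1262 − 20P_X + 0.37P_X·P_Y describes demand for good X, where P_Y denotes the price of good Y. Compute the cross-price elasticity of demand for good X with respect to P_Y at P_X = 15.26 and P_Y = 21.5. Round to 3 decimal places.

0.113

At P_X = 15.26 and P_Y = 21.5: Q_X = 1078.193.
∂Q_X/∂P_Y = 0.37P_X = 0.37(15.26) = 5.6462.
ε = (∂Q_X/∂P_Y)(P_Y/Q_X) = 5.6462 × (21.5/1078.193) ≈ 0.113.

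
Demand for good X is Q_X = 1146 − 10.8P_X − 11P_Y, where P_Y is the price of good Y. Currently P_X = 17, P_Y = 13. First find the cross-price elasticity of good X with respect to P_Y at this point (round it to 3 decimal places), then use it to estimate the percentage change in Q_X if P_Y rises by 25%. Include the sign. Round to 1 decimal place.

At P_X = 17, P_Y = 13: Q_X = 819.4.
∂Q_X/∂P_Y = -11.
ε = (∂Q_X/∂P_Y)(P_Y/Q_X) = -11.0000 × 13/819.4 ≈ -0.175.
%ΔQ_X ≈ ε × %ΔP_Y = -0.175 × (25%) = -4.4%.

-4.4%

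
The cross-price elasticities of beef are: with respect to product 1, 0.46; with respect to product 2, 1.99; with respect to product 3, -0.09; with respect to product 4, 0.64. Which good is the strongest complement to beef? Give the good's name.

Complements have ε < 0. The most negative value is -0.09 (product 3).

product 3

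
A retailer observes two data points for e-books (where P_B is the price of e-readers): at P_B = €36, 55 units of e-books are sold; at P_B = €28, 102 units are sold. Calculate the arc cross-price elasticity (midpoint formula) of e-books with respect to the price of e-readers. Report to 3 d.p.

-2.395

ΔQ_A = 102 − 55 = 47; ΔP_B = 28 − 36 = -8.
Midpoints: Q̄_A = 78.5, P̄_B = 32.00.
ε = (ΔQ_A/Q̄_A)/(ΔP_B/P̄_B) = (47/78.5)/(-8/32.00) ≈ -2.395.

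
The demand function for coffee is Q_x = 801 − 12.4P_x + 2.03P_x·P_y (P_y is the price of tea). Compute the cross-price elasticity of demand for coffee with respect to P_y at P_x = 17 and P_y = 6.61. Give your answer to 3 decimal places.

0.279

At P_x = 17 and P_y = 6.61: Q_x = 818.311.
∂Q_x/∂P_y = 2.03P_x = 2.03(17) = 34.5100.
ε = (∂Q_x/∂P_y)(P_y/Q_x) = 34.5100 × (6.61/818.311) ≈ 0.279.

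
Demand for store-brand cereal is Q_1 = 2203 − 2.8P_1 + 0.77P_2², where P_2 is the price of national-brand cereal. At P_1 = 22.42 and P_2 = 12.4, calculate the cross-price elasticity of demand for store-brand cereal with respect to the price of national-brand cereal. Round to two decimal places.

At P_1 = 22.42 and P_2 = 12.4: Q_1 = 2258.619.
∂Q_1/∂P_2 = 1.54P_2 = 1.54(12.4) = 19.0960.
ε = (∂Q_1/∂P_2)(P_2/Q_1) = 19.0960 × (12.4/2258.619) ≈ 0.10.

0.10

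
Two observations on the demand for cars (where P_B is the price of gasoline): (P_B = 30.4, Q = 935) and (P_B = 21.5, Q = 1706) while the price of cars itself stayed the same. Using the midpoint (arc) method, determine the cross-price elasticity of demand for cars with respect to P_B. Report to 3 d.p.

-1.702

ΔQ_A = 1706 − 935 = 771; ΔP_B = 21.5 − 30.4 = -8.9.
Midpoints: Q̄_A = 1320.5, P̄_B = 25.95.
ε = (ΔQ_A/Q̄_A)/(ΔP_B/P̄_B) = (771/1320.5)/(-8.9/25.95) ≈ -1.702.
ε < 0: cars and gasoline are complements.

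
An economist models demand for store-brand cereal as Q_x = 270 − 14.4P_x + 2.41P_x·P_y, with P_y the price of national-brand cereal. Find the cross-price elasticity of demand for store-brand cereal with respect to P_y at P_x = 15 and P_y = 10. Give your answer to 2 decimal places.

0.87

At P_x = 15 and P_y = 10: Q_x = 415.5.
∂Q_x/∂P_y = 2.41P_x = 2.41(15) = 36.1500.
ε = (∂Q_x/∂P_y)(P_y/Q_x) = 36.1500 × (10/415.5) ≈ 0.87.
ε > 0: substitutes.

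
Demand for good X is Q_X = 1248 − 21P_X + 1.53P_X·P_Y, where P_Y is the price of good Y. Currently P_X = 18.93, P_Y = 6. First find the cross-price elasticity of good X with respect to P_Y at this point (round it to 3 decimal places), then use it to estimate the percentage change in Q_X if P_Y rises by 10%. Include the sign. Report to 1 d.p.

1.7%

At P_X = 18.93, P_Y = 6: Q_X = 1024.247.
∂Q_X/∂P_Y = 1.53P_X = 28.9629.
ε = (∂Q_X/∂P_Y)(P_Y/Q_X) = 28.9629 × 6/1024.247 ≈ 0.170.
%ΔQ_X ≈ ε × %ΔP_Y = 0.170 × (10%) = 1.7%.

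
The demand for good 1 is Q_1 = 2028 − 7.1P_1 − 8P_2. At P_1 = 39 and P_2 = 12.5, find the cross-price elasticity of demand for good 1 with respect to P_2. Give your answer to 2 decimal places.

-0.06

At P_1 = 39 and P_2 = 12.5: Q_1 = 1651.1.
∂Q_1/∂P_2 = -8.
ε = (∂Q_1/∂P_2)(P_2/Q_1) = -8 × (12.5/1651.1) ≈ -0.06.
Since ε < 0, good 1 and good 2 are complements.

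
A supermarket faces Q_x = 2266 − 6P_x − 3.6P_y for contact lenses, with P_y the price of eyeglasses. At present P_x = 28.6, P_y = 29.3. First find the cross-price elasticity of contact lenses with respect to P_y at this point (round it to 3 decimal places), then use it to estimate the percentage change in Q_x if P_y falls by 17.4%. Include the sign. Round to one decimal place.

At P_x = 28.6, P_y = 29.3: Q_x = 1988.92.
∂Q_x/∂P_y = -3.6.
ε = (∂Q_x/∂P_y)(P_y/Q_x) = -3.6000 × 29.3/1988.92 ≈ -0.053.
%ΔQ_x ≈ ε × %ΔP_y = -0.053 × (-17.4%) = 0.9%.

0.9%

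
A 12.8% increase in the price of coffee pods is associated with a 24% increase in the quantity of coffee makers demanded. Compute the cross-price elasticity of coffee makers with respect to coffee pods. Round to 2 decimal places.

1.88

ε = (%ΔQ of coffee makers) / (%ΔP of coffee pods) = (24%) / (12.8%) ≈ 1.88.
Positive cross-price elasticity: substitutes.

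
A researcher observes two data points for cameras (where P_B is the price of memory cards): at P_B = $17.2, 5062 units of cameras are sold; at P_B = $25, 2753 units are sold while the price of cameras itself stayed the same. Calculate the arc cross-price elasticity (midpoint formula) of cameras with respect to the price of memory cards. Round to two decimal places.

-1.60

ΔQ_A = 2753 − 5062 = -2309; ΔP_B = 25 − 17.2 = 7.8.
Midpoints: Q̄_A = 3907.5, P̄_B = 21.10.
ε = (ΔQ_A/Q̄_A)/(ΔP_B/P̄_B) = (-2309/3907.5)/(7.8/21.10) ≈ -1.60.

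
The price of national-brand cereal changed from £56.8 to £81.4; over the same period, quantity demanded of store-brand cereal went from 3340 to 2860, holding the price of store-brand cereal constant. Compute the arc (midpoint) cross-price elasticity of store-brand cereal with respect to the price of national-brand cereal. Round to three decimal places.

-0.435

ΔQ_A = 2860 − 3340 = -480; ΔP_B = 81.4 − 56.8 = 24.6.
Midpoints: Q̄_A = 3100.0, P̄_B = 69.10.
ε = (ΔQ_A/Q̄_A)/(ΔP_B/P̄_B) = (-480/3100.0)/(24.6/69.10) ≈ -0.435.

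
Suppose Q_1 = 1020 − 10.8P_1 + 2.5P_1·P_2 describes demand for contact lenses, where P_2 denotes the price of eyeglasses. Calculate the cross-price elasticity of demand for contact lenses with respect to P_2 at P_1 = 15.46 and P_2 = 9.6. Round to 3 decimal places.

At P_1 = 15.46 and P_2 = 9.6: Q_1 = 1224.072.
∂Q_1/∂P_2 = 2.5P_1 = 2.5(15.46) = 38.6500.
ε = (∂Q_1/∂P_2)(P_2/Q_1) = 38.6500 × (9.6/1224.072) ≈ 0.303.
ε > 0: substitutes.

0.303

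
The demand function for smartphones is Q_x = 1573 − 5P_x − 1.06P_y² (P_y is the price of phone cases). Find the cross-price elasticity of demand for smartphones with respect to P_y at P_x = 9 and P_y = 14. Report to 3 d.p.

-0.315

At P_x = 9 and P_y = 14: Q_x = 1320.24.
∂Q_x/∂P_y = -2.12P_y = -2.12(14) = -29.6800.
ε = (∂Q_x/∂P_y)(P_y/Q_x) = -29.6800 × (14/1320.24) ≈ -0.315.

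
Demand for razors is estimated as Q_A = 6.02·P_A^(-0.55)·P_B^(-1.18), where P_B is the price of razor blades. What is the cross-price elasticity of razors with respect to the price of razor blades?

In a log-linear (constant-elasticity) demand function, the coefficient on the exponent of P_B is the cross-price elasticity.
ε = -1.18. Negative, so razors and razor blades are complements.

-1.18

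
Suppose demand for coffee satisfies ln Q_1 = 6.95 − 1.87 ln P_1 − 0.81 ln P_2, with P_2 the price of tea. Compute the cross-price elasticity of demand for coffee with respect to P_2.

In a log-linear (constant-elasticity) demand function, the coefficient on ln P_2 is the cross-price elasticity.
ε = -0.81. Negative, so coffee and tea are complements.

-0.81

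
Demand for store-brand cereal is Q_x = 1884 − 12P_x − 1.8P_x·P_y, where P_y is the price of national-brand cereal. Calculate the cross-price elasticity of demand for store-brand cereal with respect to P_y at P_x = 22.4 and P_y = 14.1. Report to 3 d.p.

-0.543

At P_x = 22.4 and P_y = 14.1: Q_x = 1046.688.
∂Q_x/∂P_y = -1.8P_x = -1.8(22.4) = -40.3200.
ε = (∂Q_x/∂P_y)(P_y/Q_x) = -40.3200 × (14.1/1046.688) ≈ -0.543.
ε < 0: complements.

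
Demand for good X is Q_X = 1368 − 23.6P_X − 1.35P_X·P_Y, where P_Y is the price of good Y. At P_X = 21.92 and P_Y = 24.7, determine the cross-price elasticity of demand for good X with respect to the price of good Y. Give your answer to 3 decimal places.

-6.103

At P_X = 21.92 and P_Y = 24.7: Q_X = 119.766.
∂Q_X/∂P_Y = -1.35P_X = -1.35(21.92) = -29.5920.
ε = (∂Q_X/∂P_Y)(P_Y/Q_X) = -29.5920 × (24.7/119.766) ≈ -6.103.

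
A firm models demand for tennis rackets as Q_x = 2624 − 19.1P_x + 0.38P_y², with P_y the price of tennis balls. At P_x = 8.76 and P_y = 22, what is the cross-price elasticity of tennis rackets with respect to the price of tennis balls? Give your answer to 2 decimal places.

At P_x = 8.76 and P_y = 22: Q_x = 2640.604.
∂Q_x/∂P_y = 0.76P_y = 0.76(22) = 16.7200.
ε = (∂Q_x/∂P_y)(P_y/Q_x) = 16.7200 × (22/2640.604) ≈ 0.14.
ε > 0: substitutes.

0.14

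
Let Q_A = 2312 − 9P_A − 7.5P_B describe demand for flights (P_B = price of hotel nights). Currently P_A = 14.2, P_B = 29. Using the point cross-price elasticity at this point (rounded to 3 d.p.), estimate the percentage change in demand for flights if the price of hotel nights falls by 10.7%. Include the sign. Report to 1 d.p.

1.2%

At P_A = 14.2, P_B = 29: Q_A = 1966.7.
∂Q_A/∂P_B = -7.5.
ε = (∂Q_A/∂P_B)(P_B/Q_A) = -7.5000 × 29/1966.7 ≈ -0.111.
%ΔQ_A ≈ ε × %ΔP_B = -0.111 × (-10.7%) = 1.2%.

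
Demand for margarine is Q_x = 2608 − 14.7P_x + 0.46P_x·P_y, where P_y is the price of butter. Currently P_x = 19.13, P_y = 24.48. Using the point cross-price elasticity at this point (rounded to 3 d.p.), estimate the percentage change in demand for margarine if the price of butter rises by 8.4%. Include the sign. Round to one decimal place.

0.7%

At P_x = 19.13, P_y = 24.48: Q_x = 2542.208.
∂Q_x/∂P_y = 0.46P_x = 8.7998.
ε = (∂Q_x/∂P_y)(P_y/Q_x) = 8.7998 × 24.48/2542.208 ≈ 0.085.
%ΔQ_x ≈ ε × %ΔP_y = 0.085 × (8.4%) = 0.7%.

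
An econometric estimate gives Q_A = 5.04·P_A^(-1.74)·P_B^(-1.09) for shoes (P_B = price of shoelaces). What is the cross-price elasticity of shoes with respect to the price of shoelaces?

In a log-linear (constant-elasticity) demand function, the coefficient on the exponent of P_B is the cross-price elasticity.
ε = -1.09. Negative, so shoes and shoelaces are complements.

-1.09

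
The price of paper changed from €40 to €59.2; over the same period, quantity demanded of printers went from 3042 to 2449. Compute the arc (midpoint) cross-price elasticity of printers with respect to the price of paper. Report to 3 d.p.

ΔQ_A = 2449 − 3042 = -593; ΔP_B = 59.2 − 40 = 19.2.
Midpoints: Q̄_A = 2745.5, P̄_B = 49.60.
ε = (ΔQ_A/Q̄_A)/(ΔP_B/P̄_B) = (-593/2745.5)/(19.2/49.60) ≈ -0.558.
ε < 0: printers and paper are complements.

-0.558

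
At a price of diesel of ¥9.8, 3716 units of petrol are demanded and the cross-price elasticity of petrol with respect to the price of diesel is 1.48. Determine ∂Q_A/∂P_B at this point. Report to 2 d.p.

561.19

ε = (∂Q_A/∂P_B)·(P_B/Q_A) ⇒ ∂Q_A/∂P_B = ε·Q_A/P_B = 1.48 × 3716/9.8 ≈ 561.19.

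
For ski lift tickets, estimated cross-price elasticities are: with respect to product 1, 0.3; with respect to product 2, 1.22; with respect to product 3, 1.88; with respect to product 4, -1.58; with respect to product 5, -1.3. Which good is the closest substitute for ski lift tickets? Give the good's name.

Substitutes have ε > 0. Among the positive values, 1.88 (product 3) is largest.

product 3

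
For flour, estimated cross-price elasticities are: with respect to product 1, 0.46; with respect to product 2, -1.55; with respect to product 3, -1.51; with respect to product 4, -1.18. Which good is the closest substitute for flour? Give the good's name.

product 1

Substitutes have ε > 0. Among the positive values, 0.46 (product 1) is largest.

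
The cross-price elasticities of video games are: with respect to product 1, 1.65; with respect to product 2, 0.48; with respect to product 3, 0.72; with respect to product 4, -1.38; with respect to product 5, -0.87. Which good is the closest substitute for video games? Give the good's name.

Substitutes have ε > 0. Among the positive values, 1.65 (product 1) is largest.

product 1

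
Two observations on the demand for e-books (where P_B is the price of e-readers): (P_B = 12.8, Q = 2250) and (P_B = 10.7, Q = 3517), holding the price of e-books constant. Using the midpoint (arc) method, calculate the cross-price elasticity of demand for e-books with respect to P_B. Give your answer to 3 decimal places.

-2.459

ΔQ_A = 3517 − 2250 = 1267; ΔP_B = 10.7 − 12.8 = -2.1.
Midpoints: Q̄_A = 2883.5, P̄_B = 11.75.
ε = (ΔQ_A/Q̄_A)/(ΔP_B/P̄_B) = (1267/2883.5)/(-2.1/11.75) ≈ -2.459.
ε < 0: e-books and e-readers are complements.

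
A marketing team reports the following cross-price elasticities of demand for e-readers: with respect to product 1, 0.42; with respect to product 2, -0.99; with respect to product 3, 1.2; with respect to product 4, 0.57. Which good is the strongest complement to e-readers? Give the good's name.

Complements have ε < 0. The most negative value is -0.99 (product 2).

product 2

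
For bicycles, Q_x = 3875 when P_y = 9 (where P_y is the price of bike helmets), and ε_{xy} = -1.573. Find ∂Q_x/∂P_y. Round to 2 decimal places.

-677.26

ε = (∂Q_x/∂P_y)·(P_y/Q_x) ⇒ ∂Q_x/∂P_y = ε·Q_x/P_y = -1.573 × 3875/9 ≈ -677.26.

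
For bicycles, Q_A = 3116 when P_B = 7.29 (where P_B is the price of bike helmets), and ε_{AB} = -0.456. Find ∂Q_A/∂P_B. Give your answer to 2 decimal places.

-194.91

ε = (∂Q_A/∂P_B)·(P_B/Q_A) ⇒ ∂Q_A/∂P_B = ε·Q_A/P_B = -0.456 × 3116/7.29 ≈ -194.91.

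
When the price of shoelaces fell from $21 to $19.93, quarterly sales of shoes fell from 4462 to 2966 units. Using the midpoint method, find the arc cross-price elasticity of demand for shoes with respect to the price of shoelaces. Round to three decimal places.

7.704

ΔQ_A = 2966 − 4462 = -1496; ΔP_B = 19.93 − 21 = -1.07.
Midpoints: Q̄_A = 3714.0, P̄_B = 20.46.
ε = (ΔQ_A/Q̄_A)/(ΔP_B/P̄_B) = (-1496/3714.0)/(-1.07/20.46) ≈ 7.704.
ε > 0: shoes and shoelaces are substitutes.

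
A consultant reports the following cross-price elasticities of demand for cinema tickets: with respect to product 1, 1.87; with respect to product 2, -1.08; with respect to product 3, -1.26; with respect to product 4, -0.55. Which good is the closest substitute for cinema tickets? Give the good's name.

Substitutes have ε > 0. Among the positive values, 1.87 (product 1) is largest.

product 1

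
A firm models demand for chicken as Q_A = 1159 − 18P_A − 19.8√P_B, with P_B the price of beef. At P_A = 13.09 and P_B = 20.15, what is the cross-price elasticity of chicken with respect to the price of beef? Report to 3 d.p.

At P_A = 13.09 and P_B = 20.15: Q_A = 834.500.
∂Q_A/∂P_B = -19.8/(2√P_B) = -19.8/(2√20.15) = -2.2055.
ε = (∂Q_A/∂P_B)(P_B/Q_A) = -2.2055 × (20.15/834.500) ≈ -0.053.

-0.053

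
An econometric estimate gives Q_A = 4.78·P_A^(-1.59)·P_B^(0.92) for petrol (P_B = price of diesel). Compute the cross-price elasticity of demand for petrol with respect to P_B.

0.92

In a log-linear (constant-elasticity) demand function, the coefficient on the exponent of P_B is the cross-price elasticity.
ε = 0.92. Positive, so petrol and diesel are substitutes.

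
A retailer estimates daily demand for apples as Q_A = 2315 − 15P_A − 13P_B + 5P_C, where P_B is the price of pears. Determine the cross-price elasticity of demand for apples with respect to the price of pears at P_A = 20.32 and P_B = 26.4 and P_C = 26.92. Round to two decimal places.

At P_A = 20.32 and P_B = 26.4 and P_C = 26.92: Q_A = 1801.6.
∂Q_A/∂P_B = -13.
ε = (∂Q_A/∂P_B)(P_B/Q_A) = -13 × (26.4/1801.6) ≈ -0.19.

-0.19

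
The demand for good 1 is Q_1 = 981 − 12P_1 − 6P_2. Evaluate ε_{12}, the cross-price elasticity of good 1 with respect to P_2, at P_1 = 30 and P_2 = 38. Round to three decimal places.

At P_1 = 30 and P_2 = 38: Q_1 = 393.
∂Q_1/∂P_2 = -6.
ε = (∂Q_1/∂P_2)(P_2/Q_1) = -6 × (38/393) ≈ -0.580.
Since ε < 0, good 1 and good 2 are complements.

-0.580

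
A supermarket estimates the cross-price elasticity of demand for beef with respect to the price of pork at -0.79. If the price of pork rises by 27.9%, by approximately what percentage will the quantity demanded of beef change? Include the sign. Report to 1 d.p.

-22.0%

%ΔQ ≈ ε × %ΔP of pork = -0.79 × (27.9%) = -22.0%.
Demand for beef falls by about 22.0%.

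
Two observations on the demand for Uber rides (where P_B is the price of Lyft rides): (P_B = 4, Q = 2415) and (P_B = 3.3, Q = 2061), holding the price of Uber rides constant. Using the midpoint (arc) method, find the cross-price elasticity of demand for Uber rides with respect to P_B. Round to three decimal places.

0.825

ΔQ_A = 2061 − 2415 = -354; ΔP_B = 3.3 − 4 = -0.7.
Midpoints: Q̄_A = 2238.0, P̄_B = 3.65.
ε = (ΔQ_A/Q̄_A)/(ΔP_B/P̄_B) = (-354/2238.0)/(-0.7/3.65) ≈ 0.825.
ε > 0: Uber rides and Lyft rides are substitutes.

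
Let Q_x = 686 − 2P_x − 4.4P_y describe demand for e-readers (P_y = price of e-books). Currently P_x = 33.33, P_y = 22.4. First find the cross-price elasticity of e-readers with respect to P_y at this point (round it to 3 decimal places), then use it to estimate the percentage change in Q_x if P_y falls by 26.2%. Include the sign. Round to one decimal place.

5.0%

At P_x = 33.33, P_y = 22.4: Q_x = 520.78.
∂Q_x/∂P_y = -4.4.
ε = (∂Q_x/∂P_y)(P_y/Q_x) = -4.4000 × 22.4/520.78 ≈ -0.189.
%ΔQ_x ≈ ε × %ΔP_y = -0.189 × (-26.2%) = 5.0%.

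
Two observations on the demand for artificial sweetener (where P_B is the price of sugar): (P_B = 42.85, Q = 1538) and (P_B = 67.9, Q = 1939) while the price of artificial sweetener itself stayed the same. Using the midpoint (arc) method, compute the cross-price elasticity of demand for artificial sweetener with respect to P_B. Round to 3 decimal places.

0.510

ΔQ_A = 1939 − 1538 = 401; ΔP_B = 67.9 − 42.85 = 25.05.
Midpoints: Q̄_A = 1738.5, P̄_B = 55.38.
ε = (ΔQ_A/Q̄_A)/(ΔP_B/P̄_B) = (401/1738.5)/(25.05/55.38) ≈ 0.510.
ε > 0: artificial sweetener and sugar are substitutes.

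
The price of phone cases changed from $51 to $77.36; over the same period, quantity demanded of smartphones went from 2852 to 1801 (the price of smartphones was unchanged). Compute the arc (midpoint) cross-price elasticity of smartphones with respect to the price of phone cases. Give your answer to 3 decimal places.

-1.100

ΔQ_A = 1801 − 2852 = -1051; ΔP_B = 77.36 − 51 = 26.36.
Midpoints: Q̄_A = 2326.5, P̄_B = 64.18.
ε = (ΔQ_A/Q̄_A)/(ΔP_B/P̄_B) = (-1051/2326.5)/(26.36/64.18) ≈ -1.100.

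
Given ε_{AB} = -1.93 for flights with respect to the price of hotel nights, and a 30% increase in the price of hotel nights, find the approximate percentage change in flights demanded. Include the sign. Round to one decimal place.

%ΔQ ≈ ε × %ΔP of hotel nights = -1.93 × (30%) = -57.9%.

-57.9%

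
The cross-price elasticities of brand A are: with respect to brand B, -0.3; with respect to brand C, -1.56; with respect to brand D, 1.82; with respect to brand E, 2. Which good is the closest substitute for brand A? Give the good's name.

brand E

Substitutes have ε > 0. Among the positive values, 2 (brand E) is largest.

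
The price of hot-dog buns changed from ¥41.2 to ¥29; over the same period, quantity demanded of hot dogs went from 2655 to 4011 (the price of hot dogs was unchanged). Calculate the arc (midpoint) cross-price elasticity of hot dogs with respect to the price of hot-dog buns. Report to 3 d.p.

ΔQ_A = 4011 − 2655 = 1356; ΔP_B = 29 − 41.2 = -12.2.
Midpoints: Q̄_A = 3333.0, P̄_B = 35.10.
ε = (ΔQ_A/Q̄_A)/(ΔP_B/P̄_B) = (1356/3333.0)/(-12.2/35.10) ≈ -1.171.
ε < 0: hot dogs and hot-dog buns are complements.

-1.171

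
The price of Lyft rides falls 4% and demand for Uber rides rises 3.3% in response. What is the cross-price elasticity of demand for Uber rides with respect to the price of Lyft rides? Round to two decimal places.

ε = (%ΔQ of Uber rides) / (%ΔP of Lyft rides) = (3.3%) / (-4%) ≈ -0.83.
Negative cross-price elasticity: complements.

-0.83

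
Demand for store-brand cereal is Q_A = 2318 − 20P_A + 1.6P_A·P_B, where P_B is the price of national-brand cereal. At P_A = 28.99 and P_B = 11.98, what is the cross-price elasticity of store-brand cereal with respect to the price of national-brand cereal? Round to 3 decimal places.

0.242

At P_A = 28.99 and P_B = 11.98: Q_A = 2293.880.
∂Q_A/∂P_B = 1.6P_A = 1.6(28.99) = 46.3840.
ε = (∂Q_A/∂P_B)(P_B/Q_A) = 46.3840 × (11.98/2293.880) ≈ 0.242.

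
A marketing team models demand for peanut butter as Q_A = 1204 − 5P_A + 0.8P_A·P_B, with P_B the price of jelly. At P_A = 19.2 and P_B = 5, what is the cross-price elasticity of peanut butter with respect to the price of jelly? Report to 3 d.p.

At P_A = 19.2 and P_B = 5: Q_A = 1184.8.
∂Q_A/∂P_B = 0.8P_A = 0.8(19.2) = 15.3600.
ε = (∂Q_A/∂P_B)(P_B/Q_A) = 15.3600 × (5/1184.8) ≈ 0.065.
ε > 0: substitutes.

0.065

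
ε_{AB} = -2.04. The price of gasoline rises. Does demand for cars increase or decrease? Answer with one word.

decrease

ε < 0 and the price of gasoline rises, so the quantity of cars moves in the opposite direction: it decreases.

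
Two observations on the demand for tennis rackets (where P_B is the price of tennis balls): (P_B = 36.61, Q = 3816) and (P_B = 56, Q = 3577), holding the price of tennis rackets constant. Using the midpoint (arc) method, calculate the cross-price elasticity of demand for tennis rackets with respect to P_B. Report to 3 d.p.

-0.154

ΔQ_A = 3577 − 3816 = -239; ΔP_B = 56 − 36.61 = 19.39.
Midpoints: Q̄_A = 3696.5, P̄_B = 46.30.
ε = (ΔQ_A/Q̄_A)/(ΔP_B/P̄_B) = (-239/3696.5)/(19.39/46.30) ≈ -0.154.
ε < 0: tennis rackets and tennis balls are complements.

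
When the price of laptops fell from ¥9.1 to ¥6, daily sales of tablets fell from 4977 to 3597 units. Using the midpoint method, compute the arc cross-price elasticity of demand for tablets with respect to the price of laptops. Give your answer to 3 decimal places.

0.784

ΔQ_A = 3597 − 4977 = -1380; ΔP_B = 6 − 9.1 = -3.1.
Midpoints: Q̄_A = 4287.0, P̄_B = 7.55.
ε = (ΔQ_A/Q̄_A)/(ΔP_B/P̄_B) = (-1380/4287.0)/(-3.1/7.55) ≈ 0.784.
ε > 0: tablets and laptops are substitutes.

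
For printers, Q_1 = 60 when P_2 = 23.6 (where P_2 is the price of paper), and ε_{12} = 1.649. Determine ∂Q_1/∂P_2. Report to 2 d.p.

ε = (∂Q_1/∂P_2)·(P_2/Q_1) ⇒ ∂Q_1/∂P_2 = ε·Q_1/P_2 = 1.649 × 60/23.6 ≈ 4.19.

4.19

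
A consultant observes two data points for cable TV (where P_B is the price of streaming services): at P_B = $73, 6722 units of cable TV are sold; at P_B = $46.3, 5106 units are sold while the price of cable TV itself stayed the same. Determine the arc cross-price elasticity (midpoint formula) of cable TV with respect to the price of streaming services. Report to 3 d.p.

ΔQ_A = 5106 − 6722 = -1616; ΔP_B = 46.3 − 73 = -26.7.
Midpoints: Q̄_A = 5914.0, P̄_B = 59.65.
ε = (ΔQ_A/Q̄_A)/(ΔP_B/P̄_B) = (-1616/5914.0)/(-26.7/59.65) ≈ 0.610.
ε > 0: cable TV and streaming services are substitutes.

0.610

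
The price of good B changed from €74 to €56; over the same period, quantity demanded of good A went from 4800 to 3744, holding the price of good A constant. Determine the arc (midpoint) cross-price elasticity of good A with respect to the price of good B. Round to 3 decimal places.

0.893

ΔQ_A = 3744 − 4800 = -1056; ΔP_B = 56 − 74 = -18.
Midpoints: Q̄_A = 4272.0, P̄_B = 65.00.
ε = (ΔQ_A/Q̄_A)/(ΔP_B/P̄_B) = (-1056/4272.0)/(-18/65.00) ≈ 0.893.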